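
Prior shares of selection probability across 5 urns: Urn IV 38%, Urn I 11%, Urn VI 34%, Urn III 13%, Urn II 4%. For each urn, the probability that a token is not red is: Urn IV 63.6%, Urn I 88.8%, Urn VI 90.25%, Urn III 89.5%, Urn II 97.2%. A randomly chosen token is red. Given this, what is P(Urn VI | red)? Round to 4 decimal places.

0.1670

Taking complements, P(red | each) = Urn IV 0.364, Urn I 0.112, Urn VI 0.0975, Urn III 0.105, Urn II 0.028.
Prior × likelihood for each hypothesis:
  Urn IV: 0.38 × 0.364 = 0.13832
  Urn I: 0.11 × 0.112 = 0.01232
  Urn VI: 0.34 × 0.0975 = 0.03315
  Urn III: 0.13 × 0.105 = 0.01365
  Urn II: 0.04 × 0.028 = 0.00112
Normalizing constant = 0.19856.
P(Urn VI | evidence) = 0.03315 / 0.19856 ≈ 0.1670.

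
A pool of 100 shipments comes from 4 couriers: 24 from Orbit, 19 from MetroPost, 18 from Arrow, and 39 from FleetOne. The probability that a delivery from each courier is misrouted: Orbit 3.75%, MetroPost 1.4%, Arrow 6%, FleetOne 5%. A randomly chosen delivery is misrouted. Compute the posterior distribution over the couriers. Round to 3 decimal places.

Orbit 0.214, MetroPost 0.063, Arrow 0.257, FleetOne 0.465

By Bayes' rule, posterior ∝ prior × likelihood:
  Orbit: 0.24 × 0.0375 = 0.009
  MetroPost: 0.19 × 0.014 = 0.00266
  Arrow: 0.18 × 0.06 = 0.0108
  FleetOne: 0.39 × 0.05 = 0.0195
Sum = 0.04196.
P(Orbit | misrouted) = 0.009/0.04196 ≈ 0.214
P(MetroPost | misrouted) = 0.00266/0.04196 ≈ 0.063
P(Arrow | misrouted) = 0.0108/0.04196 ≈ 0.257
P(FleetOne | misrouted) = 0.0195/0.04196 ≈ 0.465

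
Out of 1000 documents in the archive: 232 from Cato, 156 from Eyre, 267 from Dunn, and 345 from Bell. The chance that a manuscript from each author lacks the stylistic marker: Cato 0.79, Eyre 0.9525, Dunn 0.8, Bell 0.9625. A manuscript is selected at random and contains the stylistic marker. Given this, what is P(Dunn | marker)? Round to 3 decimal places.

Taking complements, P(marker | each) = Cato 0.21, Eyre 0.0475, Dunn 0.2, Bell 0.0375.
By Bayes' rule, posterior ∝ prior × likelihood:
  Cato: 0.232 × 0.21 = 0.04872
  Eyre: 0.156 × 0.0475 = 0.00741
  Dunn: 0.267 × 0.2 = 0.0534
  Bell: 0.345 × 0.0375 = 0.0129375
Total = 0.1224675.
P(Dunn | evidence) = 0.0534 / 0.1224675 ≈ 0.436.

0.436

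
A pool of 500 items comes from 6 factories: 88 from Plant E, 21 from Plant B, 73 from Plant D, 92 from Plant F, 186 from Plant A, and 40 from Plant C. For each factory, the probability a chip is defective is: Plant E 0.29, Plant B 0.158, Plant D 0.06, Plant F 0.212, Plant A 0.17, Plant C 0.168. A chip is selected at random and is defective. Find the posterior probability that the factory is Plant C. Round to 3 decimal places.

0.074

By Bayes' rule, posterior ∝ prior × likelihood:
  Plant E: 0.176 × 0.29 = 0.05104
  Plant B: 0.042 × 0.158 = 0.006636
  Plant D: 0.146 × 0.06 = 0.00876
  Plant F: 0.184 × 0.212 = 0.039008
  Plant A: 0.372 × 0.17 = 0.06324
  Plant C: 0.08 × 0.168 = 0.01344
Normalizing constant = 0.182124.
P(Plant C | evidence) = 0.01344 / 0.182124 ≈ 0.074.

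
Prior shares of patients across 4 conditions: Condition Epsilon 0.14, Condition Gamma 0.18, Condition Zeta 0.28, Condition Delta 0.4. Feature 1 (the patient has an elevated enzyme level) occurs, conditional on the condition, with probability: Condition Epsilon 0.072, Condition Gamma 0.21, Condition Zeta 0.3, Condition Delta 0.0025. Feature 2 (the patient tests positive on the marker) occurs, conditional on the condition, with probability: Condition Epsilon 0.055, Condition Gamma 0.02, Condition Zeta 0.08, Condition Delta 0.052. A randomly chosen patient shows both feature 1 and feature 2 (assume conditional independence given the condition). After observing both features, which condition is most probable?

Unnormalized posteriors (prior × likelihood):
  Condition Epsilon: 0.14 × 0.072 × 0.055 = 0.0005544
  Condition Gamma: 0.18 × 0.21 × 0.02 = 0.000756
  Condition Zeta: 0.28 × 0.3 × 0.08 = 0.00672
  Condition Delta: 0.4 × 0.0025 × 0.052 = 0.000052
Normalizing constant = 0.0080824.
Largest term belongs to Condition Zeta, so Condition Zeta is most probable.

Condition Zeta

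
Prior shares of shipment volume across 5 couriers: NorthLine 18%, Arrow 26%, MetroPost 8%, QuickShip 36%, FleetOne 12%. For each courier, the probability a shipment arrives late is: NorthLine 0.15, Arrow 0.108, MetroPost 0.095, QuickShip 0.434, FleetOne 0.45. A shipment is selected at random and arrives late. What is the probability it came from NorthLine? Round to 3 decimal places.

Unnormalized posteriors (prior × likelihood):
  NorthLine: 0.18 × 0.15 = 0.027
  Arrow: 0.26 × 0.108 = 0.02808
  MetroPost: 0.08 × 0.095 = 0.0076
  QuickShip: 0.36 × 0.434 = 0.15624
  FleetOne: 0.12 × 0.45 = 0.054
Normalizing constant = 0.27292.
P(NorthLine | evidence) = 0.027 / 0.27292 ≈ 0.099.

0.099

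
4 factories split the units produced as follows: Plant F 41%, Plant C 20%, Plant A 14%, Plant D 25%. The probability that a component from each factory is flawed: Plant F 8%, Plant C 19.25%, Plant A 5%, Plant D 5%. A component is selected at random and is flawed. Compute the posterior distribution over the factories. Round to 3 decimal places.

Plant F 0.361, Plant C 0.424, Plant A 0.077, Plant D 0.138

Unnormalized posteriors (prior × likelihood):
  Plant F: 0.41 × 0.08 = 0.0328
  Plant C: 0.2 × 0.1925 = 0.0385
  Plant A: 0.14 × 0.05 = 0.007
  Plant D: 0.25 × 0.05 = 0.0125
Normalizing constant = 0.0908.
P(Plant F | flawed) = 0.0328/0.0908 ≈ 0.361
P(Plant C | flawed) = 0.0385/0.0908 ≈ 0.424
P(Plant A | flawed) = 0.007/0.0908 ≈ 0.077
P(Plant D | flawed) = 0.0125/0.0908 ≈ 0.138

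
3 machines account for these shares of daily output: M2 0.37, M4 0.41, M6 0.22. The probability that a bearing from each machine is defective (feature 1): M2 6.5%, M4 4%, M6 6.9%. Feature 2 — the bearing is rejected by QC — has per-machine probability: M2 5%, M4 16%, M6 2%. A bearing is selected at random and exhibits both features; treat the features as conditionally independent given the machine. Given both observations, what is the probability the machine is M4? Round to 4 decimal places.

Compute prior × likelihood for every hypothesis:
  M2: 0.37 × 0.065 × 0.05 = 0.0012025
  M4: 0.41 × 0.04 × 0.16 = 0.002624
  M6: 0.22 × 0.069 × 0.02 = 0.0003036
Sum = 0.0041301.
P(M4 | evidence) = 0.002624 / 0.0041301 ≈ 0.6353.

0.6353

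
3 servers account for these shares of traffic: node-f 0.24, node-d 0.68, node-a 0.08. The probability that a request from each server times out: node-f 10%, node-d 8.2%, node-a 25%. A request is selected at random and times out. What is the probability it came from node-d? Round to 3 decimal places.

0.559

Compute prior × likelihood for every hypothesis:
  node-f: 0.24 × 0.1 = 0.024
  node-d: 0.68 × 0.082 = 0.05576
  node-a: 0.08 × 0.25 = 0.02
Sum = 0.09976.
P(node-d | evidence) = 0.05576 / 0.09976 ≈ 0.559.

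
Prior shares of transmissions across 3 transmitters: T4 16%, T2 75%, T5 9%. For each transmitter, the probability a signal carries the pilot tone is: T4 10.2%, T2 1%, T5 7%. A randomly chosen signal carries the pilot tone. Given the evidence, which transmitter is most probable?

T4

By Bayes' rule, posterior ∝ prior × likelihood:
  T4: 0.16 × 0.102 = 0.01632
  T2: 0.75 × 0.01 = 0.0075
  T5: 0.09 × 0.07 = 0.0063
Normalizing constant = 0.03012.
Largest term belongs to T4, so T4 is most probable.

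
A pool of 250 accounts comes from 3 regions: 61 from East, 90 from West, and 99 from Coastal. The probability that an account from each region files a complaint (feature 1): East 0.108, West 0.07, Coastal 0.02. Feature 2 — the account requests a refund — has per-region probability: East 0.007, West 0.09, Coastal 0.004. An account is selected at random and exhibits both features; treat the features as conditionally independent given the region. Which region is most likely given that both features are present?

Unnormalized posteriors (prior × likelihood):
  East: 0.244 × 0.108 × 0.007 = 0.000184464
  West: 0.36 × 0.07 × 0.09 = 0.002268
  Coastal: 0.396 × 0.02 × 0.004 = 0.00003168
Sum = 0.002484144.
Largest term belongs to West, so West is most probable.

West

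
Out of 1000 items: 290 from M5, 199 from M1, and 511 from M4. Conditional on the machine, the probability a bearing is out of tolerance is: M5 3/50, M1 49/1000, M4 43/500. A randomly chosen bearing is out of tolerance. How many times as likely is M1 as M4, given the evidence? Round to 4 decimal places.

By Bayes' rule, posterior ∝ prior × likelihood:
  M5: 0.29 × 0.06 = 0.0174
  M1: 0.199 × 0.049 = 0.009751
  M4: 0.511 × 0.086 = 0.043946
Normalizing constant = 0.071097.
The ratio is 0.009751 / 0.043946 (the normalizer cancels) = 0.2219.

0.2219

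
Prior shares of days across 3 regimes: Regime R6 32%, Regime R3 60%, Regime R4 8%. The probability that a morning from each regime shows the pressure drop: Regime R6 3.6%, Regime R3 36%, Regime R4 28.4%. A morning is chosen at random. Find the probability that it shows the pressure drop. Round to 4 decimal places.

0.2502

Compute prior × likelihood for every hypothesis:
  Regime R6: 0.32 × 0.036 = 0.01152
  Regime R3: 0.6 × 0.36 = 0.216
  Regime R4: 0.08 × 0.284 = 0.02272
P(drop) = 0.01152 + 0.216 + 0.02272 = 0.25024 → 0.2502.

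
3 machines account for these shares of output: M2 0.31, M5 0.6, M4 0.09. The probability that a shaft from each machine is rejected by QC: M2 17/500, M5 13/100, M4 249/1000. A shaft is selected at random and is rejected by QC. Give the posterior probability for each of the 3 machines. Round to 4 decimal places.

By Bayes' rule, posterior ∝ prior × likelihood:
  M2: 0.31 × 0.034 = 0.01054
  M5: 0.6 × 0.13 = 0.078
  M4: 0.09 × 0.249 = 0.02241
Total = 0.11095.
P(M2 | rejected) = 0.01054/0.11095 ≈ 0.0950
P(M5 | rejected) = 0.078/0.11095 ≈ 0.7030
P(M4 | rejected) = 0.02241/0.11095 ≈ 0.2020

M2 0.0950, M5 0.7030, M4 0.2020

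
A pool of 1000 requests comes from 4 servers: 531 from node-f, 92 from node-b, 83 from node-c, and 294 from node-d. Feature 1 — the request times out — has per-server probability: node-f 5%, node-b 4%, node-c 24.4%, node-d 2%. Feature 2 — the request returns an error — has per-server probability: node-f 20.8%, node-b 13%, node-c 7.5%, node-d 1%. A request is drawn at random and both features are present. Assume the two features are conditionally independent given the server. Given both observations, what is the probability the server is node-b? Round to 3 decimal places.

0.063

Prior × likelihood for each hypothesis:
  node-f: 0.531 × 0.05 × 0.208 = 0.0055224
  node-b: 0.092 × 0.04 × 0.13 = 0.0004784
  node-c: 0.083 × 0.244 × 0.075 = 0.0015189
  node-d: 0.294 × 0.02 × 0.01 = 0.0000588
Normalizing constant = 0.0075785.
P(node-b | evidence) = 0.0004784 / 0.0075785 ≈ 0.063.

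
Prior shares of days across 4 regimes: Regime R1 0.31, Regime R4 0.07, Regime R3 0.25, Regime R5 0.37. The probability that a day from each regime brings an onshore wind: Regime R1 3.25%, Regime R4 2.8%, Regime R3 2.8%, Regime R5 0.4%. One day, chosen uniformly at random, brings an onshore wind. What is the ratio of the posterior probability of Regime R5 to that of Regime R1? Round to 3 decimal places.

0.147

Unnormalized posteriors (prior × likelihood):
  Regime R1: 0.31 × 0.0325 = 0.010075
  Regime R4: 0.07 × 0.028 = 0.00196
  Regime R3: 0.25 × 0.028 = 0.007
  Regime R5: 0.37 × 0.004 = 0.00148
Normalizing constant = 0.020515.
The ratio is 0.00148 / 0.010075 (the normalizer cancels) = 0.147.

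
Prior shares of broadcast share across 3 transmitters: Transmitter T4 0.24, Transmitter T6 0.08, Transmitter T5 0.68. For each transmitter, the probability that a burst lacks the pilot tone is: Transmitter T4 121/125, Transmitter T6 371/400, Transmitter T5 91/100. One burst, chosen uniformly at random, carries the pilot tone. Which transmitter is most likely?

Taking complements, P(pilot | each) = Transmitter T4 0.032, Transmitter T6 0.0725, Transmitter T5 0.09.
Compute prior × likelihood for every hypothesis:
  Transmitter T4: 0.24 × 0.032 = 0.00768
  Transmitter T6: 0.08 × 0.0725 = 0.0058
  Transmitter T5: 0.68 × 0.09 = 0.0612
Sum = 0.07468.
Largest term belongs to Transmitter T5, so Transmitter T5 is most probable.

Transmitter T5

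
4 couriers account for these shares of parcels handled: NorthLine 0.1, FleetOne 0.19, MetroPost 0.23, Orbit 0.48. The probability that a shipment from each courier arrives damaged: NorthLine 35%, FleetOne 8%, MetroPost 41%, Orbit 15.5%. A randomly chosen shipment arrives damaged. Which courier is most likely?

MetroPost

Prior × likelihood for each hypothesis:
  NorthLine: 0.1 × 0.35 = 0.035
  FleetOne: 0.19 × 0.08 = 0.0152
  MetroPost: 0.23 × 0.41 = 0.0943
  Orbit: 0.48 × 0.155 = 0.0744
Normalizing constant = 0.2189.
Largest term belongs to MetroPost, so MetroPost is most probable.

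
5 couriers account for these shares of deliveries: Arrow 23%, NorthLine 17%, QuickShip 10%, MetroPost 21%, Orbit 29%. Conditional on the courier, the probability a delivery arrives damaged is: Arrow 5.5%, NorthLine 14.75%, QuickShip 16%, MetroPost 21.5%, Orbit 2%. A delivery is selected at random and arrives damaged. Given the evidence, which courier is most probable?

MetroPost

Prior × likelihood for each hypothesis:
  Arrow: 0.23 × 0.055 = 0.01265
  NorthLine: 0.17 × 0.1475 = 0.025075
  QuickShip: 0.1 × 0.16 = 0.016
  MetroPost: 0.21 × 0.215 = 0.04515
  Orbit: 0.29 × 0.02 = 0.0058
Total = 0.104675.
Largest term belongs to MetroPost, so MetroPost is most probable.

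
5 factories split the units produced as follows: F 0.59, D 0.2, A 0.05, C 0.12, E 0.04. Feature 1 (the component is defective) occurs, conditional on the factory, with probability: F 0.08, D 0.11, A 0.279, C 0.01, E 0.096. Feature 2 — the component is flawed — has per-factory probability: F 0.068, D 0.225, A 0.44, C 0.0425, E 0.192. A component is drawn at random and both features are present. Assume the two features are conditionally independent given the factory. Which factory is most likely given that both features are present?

Unnormalized posteriors (prior × likelihood):
  F: 0.59 × 0.08 × 0.068 = 0.0032096
  D: 0.2 × 0.11 × 0.225 = 0.00495
  A: 0.05 × 0.279 × 0.44 = 0.006138
  C: 0.12 × 0.01 × 0.0425 = 0.000051
  E: 0.04 × 0.096 × 0.192 = 0.00073728
Sum = 0.01508588.
Largest term belongs to A, so A is most probable.

A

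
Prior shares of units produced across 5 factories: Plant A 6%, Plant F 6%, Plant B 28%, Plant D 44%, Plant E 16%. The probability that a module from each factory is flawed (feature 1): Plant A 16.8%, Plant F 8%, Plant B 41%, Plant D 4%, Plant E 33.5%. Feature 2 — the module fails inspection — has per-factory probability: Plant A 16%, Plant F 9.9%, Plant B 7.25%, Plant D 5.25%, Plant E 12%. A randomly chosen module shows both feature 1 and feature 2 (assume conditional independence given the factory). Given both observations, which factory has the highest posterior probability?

Unnormalized posteriors (prior × likelihood):
  Plant A: 0.06 × 0.168 × 0.16 = 0.0016128
  Plant F: 0.06 × 0.08 × 0.099 = 0.0004752
  Plant B: 0.28 × 0.41 × 0.0725 = 0.008323
  Plant D: 0.44 × 0.04 × 0.0525 = 0.000924
  Plant E: 0.16 × 0.335 × 0.12 = 0.006432
Total = 0.017767.
Largest term belongs to Plant B, so Plant B is most probable.

Plant B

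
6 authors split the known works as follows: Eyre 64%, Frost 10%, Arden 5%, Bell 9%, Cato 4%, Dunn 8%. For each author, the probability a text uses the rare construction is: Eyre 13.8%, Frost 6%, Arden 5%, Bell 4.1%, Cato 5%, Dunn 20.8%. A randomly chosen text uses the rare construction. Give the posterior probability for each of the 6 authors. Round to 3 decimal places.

Compute prior × likelihood for every hypothesis:
  Eyre: 0.64 × 0.138 = 0.08832
  Frost: 0.1 × 0.06 = 0.006
  Arden: 0.05 × 0.05 = 0.0025
  Bell: 0.09 × 0.041 = 0.00369
  Cato: 0.04 × 0.05 = 0.002
  Dunn: 0.08 × 0.208 = 0.01664
Normalizing constant = 0.11915.
P(Eyre | rare-form) = 0.08832/0.11915 ≈ 0.741
P(Frost | rare-form) = 0.006/0.11915 ≈ 0.050
P(Arden | rare-form) = 0.0025/0.11915 ≈ 0.021
P(Bell | rare-form) = 0.00369/0.11915 ≈ 0.031
P(Cato | rare-form) = 0.002/0.11915 ≈ 0.017
P(Dunn | rare-form) = 0.01664/0.11915 ≈ 0.140
(Check: 0.741+0.050+0.021+0.031+0.017+0.140 = 1.000.)

Eyre 0.741, Frost 0.050, Arden 0.021, Bell 0.031, Cato 0.017, Dunn 0.140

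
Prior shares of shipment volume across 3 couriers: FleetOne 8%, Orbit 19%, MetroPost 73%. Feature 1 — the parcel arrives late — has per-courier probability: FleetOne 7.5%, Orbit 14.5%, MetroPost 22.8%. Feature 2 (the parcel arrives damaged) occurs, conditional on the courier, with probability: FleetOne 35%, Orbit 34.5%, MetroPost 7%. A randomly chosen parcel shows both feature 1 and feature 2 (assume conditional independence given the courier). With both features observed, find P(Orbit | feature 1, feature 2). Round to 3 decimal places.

Compute prior × likelihood for every hypothesis:
  FleetOne: 0.08 × 0.075 × 0.35 = 0.0021
  Orbit: 0.19 × 0.145 × 0.345 = 0.00950475
  MetroPost: 0.73 × 0.228 × 0.07 = 0.0116508
Total = 0.02325555.
P(Orbit | evidence) = 0.00950475 / 0.02325555 ≈ 0.409.

0.409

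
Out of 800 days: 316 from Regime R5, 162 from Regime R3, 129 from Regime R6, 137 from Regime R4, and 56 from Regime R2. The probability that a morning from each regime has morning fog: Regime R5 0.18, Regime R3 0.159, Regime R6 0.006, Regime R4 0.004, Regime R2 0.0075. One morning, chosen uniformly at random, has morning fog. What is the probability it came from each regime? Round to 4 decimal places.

By Bayes' rule, posterior ∝ prior × likelihood:
  Regime R5: 0.395 × 0.18 = 0.0711
  Regime R3: 0.2025 × 0.159 = 0.0321975
  Regime R6: 0.16125 × 0.006 = 0.0009675
  Regime R4: 0.17125 × 0.004 = 0.000685
  Regime R2: 0.07 × 0.0075 = 0.000525
Total = 0.105475.
P(Regime R5 | fog) = 0.0711/0.105475 ≈ 0.6741
P(Regime R3 | fog) = 0.0321975/0.105475 ≈ 0.3053
P(Regime R6 | fog) = 0.0009675/0.105475 ≈ 0.0092
P(Regime R4 | fog) = 0.000685/0.105475 ≈ 0.0065
P(Regime R2 | fog) = 0.000525/0.105475 ≈ 0.0050

Regime R5 0.6741, Regime R3 0.3053, Regime R6 0.0092, Regime R4 0.0065, Regime R2 0.0050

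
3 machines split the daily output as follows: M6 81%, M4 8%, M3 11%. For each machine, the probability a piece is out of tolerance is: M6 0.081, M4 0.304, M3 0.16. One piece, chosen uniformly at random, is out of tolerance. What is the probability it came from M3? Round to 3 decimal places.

Unnormalized posteriors (prior × likelihood):
  M6: 0.81 × 0.081 = 0.06561
  M4: 0.08 × 0.304 = 0.02432
  M3: 0.11 × 0.16 = 0.0176
Normalizing constant = 0.10753.
P(M3 | evidence) = 0.0176 / 0.10753 ≈ 0.164.

0.164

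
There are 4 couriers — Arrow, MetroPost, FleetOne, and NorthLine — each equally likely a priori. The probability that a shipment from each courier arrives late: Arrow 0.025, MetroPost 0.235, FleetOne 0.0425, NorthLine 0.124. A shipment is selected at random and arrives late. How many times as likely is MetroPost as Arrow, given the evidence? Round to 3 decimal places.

9.400

With a uniform prior (1/4 each), posterior ∝ likelihood:
  Arrow: 0.025
  MetroPost: 0.235
  FleetOne: 0.0425
  NorthLine: 0.124
Total = 0.4265.
The ratio is 0.235 / 0.025 (the normalizer cancels) = 9.400.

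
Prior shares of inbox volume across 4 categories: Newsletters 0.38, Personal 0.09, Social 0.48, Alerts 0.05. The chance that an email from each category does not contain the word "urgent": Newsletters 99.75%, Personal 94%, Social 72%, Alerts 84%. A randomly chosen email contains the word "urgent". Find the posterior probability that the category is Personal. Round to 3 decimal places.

0.036

Taking complements, P(urgent-flag | each) = Newsletters 0.0025, Personal 0.06, Social 0.28, Alerts 0.16.
Compute prior × likelihood for every hypothesis:
  Newsletters: 0.38 × 0.0025 = 0.00095
  Personal: 0.09 × 0.06 = 0.0054
  Social: 0.48 × 0.28 = 0.1344
  Alerts: 0.05 × 0.16 = 0.008
Normalizing constant = 0.14875.
P(Personal | evidence) = 0.0054 / 0.14875 ≈ 0.036.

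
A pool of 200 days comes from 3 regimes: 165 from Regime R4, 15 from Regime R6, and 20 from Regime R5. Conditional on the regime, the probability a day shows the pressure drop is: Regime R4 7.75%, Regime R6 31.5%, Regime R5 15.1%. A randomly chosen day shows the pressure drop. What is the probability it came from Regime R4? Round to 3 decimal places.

Compute prior × likelihood for every hypothesis:
  Regime R4: 0.825 × 0.0775 = 0.0639375
  Regime R6: 0.075 × 0.315 = 0.023625
  Regime R5: 0.1 × 0.151 = 0.0151
Sum = 0.1026625.
P(Regime R4 | evidence) = 0.0639375 / 0.1026625 ≈ 0.623.

0.623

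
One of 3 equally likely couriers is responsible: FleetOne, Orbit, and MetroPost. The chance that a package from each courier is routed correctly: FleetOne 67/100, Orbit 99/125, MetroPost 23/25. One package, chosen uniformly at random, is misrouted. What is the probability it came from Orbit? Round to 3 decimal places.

0.337

Taking complements, P(misrouted | each) = FleetOne 0.33, Orbit 0.208, MetroPost 0.08.
Since the prior is uniform, the posterior is proportional to the likelihood:
  FleetOne: 0.33
  Orbit: 0.208
  MetroPost: 0.08
Sum = 0.618.
P(Orbit | evidence) = 0.208 / 0.618 ≈ 0.337.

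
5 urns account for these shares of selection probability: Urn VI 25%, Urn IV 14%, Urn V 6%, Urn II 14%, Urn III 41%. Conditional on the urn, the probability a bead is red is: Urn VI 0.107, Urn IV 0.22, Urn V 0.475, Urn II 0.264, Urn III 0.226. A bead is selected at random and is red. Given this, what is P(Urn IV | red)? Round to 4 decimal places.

0.1428

Prior × likelihood for each hypothesis:
  Urn VI: 0.25 × 0.107 = 0.02675
  Urn IV: 0.14 × 0.22 = 0.0308
  Urn V: 0.06 × 0.475 = 0.0285
  Urn II: 0.14 × 0.264 = 0.03696
  Urn III: 0.41 × 0.226 = 0.09266
Normalizing constant = 0.21567.
P(Urn IV | evidence) = 0.0308 / 0.21567 ≈ 0.1428.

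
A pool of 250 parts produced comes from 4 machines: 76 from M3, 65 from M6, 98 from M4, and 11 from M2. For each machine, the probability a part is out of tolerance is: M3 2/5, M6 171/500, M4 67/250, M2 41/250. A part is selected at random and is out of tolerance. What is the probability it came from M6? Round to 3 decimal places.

0.275

Prior × likelihood for each hypothesis:
  M3: 0.304 × 0.4 = 0.1216
  M6: 0.26 × 0.342 = 0.08892
  M4: 0.392 × 0.268 = 0.105056
  M2: 0.044 × 0.164 = 0.007216
Normalizing constant = 0.322792.
P(M6 | evidence) = 0.08892 / 0.322792 ≈ 0.275.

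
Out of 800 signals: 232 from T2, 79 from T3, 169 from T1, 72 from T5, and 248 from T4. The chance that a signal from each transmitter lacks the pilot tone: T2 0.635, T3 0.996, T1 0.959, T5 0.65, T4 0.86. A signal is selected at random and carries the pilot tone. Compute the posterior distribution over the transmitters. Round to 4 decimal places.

Taking complements, P(pilot | each) = T2 0.365, T3 0.004, T1 0.041, T5 0.35, T4 0.14.
Prior × likelihood for each hypothesis:
  T2: 0.29 × 0.365 = 0.10585
  T3: 0.09875 × 0.004 = 0.000395
  T1: 0.21125 × 0.041 = 0.00866125
  T5: 0.09 × 0.35 = 0.0315
  T4: 0.31 × 0.14 = 0.0434
Total = 0.18980625.
P(T2 | pilot) = 0.10585/0.18980625 ≈ 0.5577
P(T3 | pilot) = 0.000395/0.18980625 ≈ 0.0021
P(T1 | pilot) = 0.00866125/0.18980625 ≈ 0.0456
P(T5 | pilot) = 0.0315/0.18980625 ≈ 0.1660
P(T4 | pilot) = 0.0434/0.18980625 ≈ 0.2287

T2 0.5577, T3 0.0021, T1 0.0456, T5 0.1660, T4 0.2287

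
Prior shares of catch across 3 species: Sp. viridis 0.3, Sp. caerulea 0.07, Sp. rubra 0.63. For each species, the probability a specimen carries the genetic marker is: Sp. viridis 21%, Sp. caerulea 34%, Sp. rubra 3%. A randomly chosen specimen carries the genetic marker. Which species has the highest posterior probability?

Sp. viridis

Prior × likelihood for each hypothesis:
  Sp. viridis: 0.3 × 0.21 = 0.063
  Sp. caerulea: 0.07 × 0.34 = 0.0238
  Sp. rubra: 0.63 × 0.03 = 0.0189
Total = 0.1057.
Largest term belongs to Sp. viridis, so Sp. viridis is most probable.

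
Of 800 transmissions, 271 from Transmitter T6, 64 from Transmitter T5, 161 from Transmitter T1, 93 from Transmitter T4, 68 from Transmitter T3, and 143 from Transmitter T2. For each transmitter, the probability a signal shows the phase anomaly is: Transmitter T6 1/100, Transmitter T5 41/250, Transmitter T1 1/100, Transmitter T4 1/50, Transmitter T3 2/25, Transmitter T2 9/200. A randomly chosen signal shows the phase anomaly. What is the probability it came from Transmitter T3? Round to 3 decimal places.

Compute prior × likelihood for every hypothesis:
  Transmitter T6: 0.33875 × 0.01 = 0.0033875
  Transmitter T5: 0.08 × 0.164 = 0.01312
  Transmitter T1: 0.20125 × 0.01 = 0.0020125
  Transmitter T4: 0.11625 × 0.02 = 0.002325
  Transmitter T3: 0.085 × 0.08 = 0.0068
  Transmitter T2: 0.17875 × 0.045 = 0.00804375
Total = 0.03568875.
P(Transmitter T3 | evidence) = 0.0068 / 0.03568875 ≈ 0.191.

0.191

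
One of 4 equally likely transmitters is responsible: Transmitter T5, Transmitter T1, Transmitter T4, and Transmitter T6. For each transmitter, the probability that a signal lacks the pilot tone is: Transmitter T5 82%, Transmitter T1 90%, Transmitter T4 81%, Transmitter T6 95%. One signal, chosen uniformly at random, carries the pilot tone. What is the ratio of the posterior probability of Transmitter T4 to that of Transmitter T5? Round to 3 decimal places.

Taking complements, P(pilot | each) = Transmitter T5 0.18, Transmitter T1 0.1, Transmitter T4 0.19, Transmitter T6 0.05.
With a uniform prior (1/4 each), posterior ∝ likelihood:
  Transmitter T5: 0.18
  Transmitter T1: 0.1
  Transmitter T4: 0.19
  Transmitter T6: 0.05
Total = 0.52.
The ratio is 0.19 / 0.18 (the normalizer cancels) = 1.056.

1.056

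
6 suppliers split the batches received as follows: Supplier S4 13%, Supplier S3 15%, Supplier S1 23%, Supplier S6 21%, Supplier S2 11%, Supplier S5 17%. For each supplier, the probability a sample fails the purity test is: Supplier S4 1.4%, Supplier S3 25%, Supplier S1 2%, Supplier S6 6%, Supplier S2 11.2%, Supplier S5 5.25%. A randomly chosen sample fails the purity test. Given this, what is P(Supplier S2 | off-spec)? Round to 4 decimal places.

0.1584

By Bayes' rule, posterior ∝ prior × likelihood:
  Supplier S4: 0.13 × 0.014 = 0.00182
  Supplier S3: 0.15 × 0.25 = 0.0375
  Supplier S1: 0.23 × 0.02 = 0.0046
  Supplier S6: 0.21 × 0.06 = 0.0126
  Supplier S2: 0.11 × 0.112 = 0.01232
  Supplier S5: 0.17 × 0.0525 = 0.008925
Normalizing constant = 0.077765.
P(Supplier S2 | evidence) = 0.01232 / 0.077765 ≈ 0.1584.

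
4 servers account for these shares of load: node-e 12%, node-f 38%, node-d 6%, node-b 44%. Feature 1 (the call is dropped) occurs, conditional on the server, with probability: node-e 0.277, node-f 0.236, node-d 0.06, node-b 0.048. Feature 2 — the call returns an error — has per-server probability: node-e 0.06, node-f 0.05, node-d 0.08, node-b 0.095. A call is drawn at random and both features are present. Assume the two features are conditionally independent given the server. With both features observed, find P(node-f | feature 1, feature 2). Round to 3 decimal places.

0.511

By Bayes' rule, posterior ∝ prior × likelihood:
  node-e: 0.12 × 0.277 × 0.06 = 0.0019944
  node-f: 0.38 × 0.236 × 0.05 = 0.004484
  node-d: 0.06 × 0.06 × 0.08 = 0.000288
  node-b: 0.44 × 0.048 × 0.095 = 0.0020064
Normalizing constant = 0.0087728.
P(node-f | evidence) = 0.004484 / 0.0087728 ≈ 0.511.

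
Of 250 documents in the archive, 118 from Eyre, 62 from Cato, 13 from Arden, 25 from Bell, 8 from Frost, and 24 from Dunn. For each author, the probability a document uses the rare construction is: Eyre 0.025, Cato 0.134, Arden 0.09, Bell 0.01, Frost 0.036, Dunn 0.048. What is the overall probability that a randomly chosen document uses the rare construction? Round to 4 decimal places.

Prior × likelihood for each hypothesis:
  Eyre: 0.472 × 0.025 = 0.0118
  Cato: 0.248 × 0.134 = 0.033232
  Arden: 0.052 × 0.09 = 0.00468
  Bell: 0.1 × 0.01 = 0.001
  Frost: 0.032 × 0.036 = 0.001152
  Dunn: 0.096 × 0.048 = 0.004608
P(rare-form) = 0.0118 + 0.033232 + 0.00468 + 0.001 + 0.001152 + 0.004608 = 0.056472 → 0.0565.

0.0565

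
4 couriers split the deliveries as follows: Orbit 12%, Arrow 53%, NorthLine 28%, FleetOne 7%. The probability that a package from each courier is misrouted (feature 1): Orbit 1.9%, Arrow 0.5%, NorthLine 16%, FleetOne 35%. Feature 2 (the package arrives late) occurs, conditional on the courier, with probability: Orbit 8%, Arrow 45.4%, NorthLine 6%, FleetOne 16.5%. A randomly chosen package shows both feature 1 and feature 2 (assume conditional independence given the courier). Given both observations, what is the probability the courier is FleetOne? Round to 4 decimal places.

0.4981

Unnormalized posteriors (prior × likelihood):
  Orbit: 0.12 × 0.019 × 0.08 = 0.0001824
  Arrow: 0.53 × 0.005 × 0.454 = 0.0012031
  NorthLine: 0.28 × 0.16 × 0.06 = 0.002688
  FleetOne: 0.07 × 0.35 × 0.165 = 0.0040425
Sum = 0.008116.
P(FleetOne | evidence) = 0.0040425 / 0.008116 ≈ 0.4981.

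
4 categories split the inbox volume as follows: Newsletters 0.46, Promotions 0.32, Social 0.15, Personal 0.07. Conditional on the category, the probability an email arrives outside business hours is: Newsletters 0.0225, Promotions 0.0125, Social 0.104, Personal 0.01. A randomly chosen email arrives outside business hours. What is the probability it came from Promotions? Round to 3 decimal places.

0.131

By Bayes' rule, posterior ∝ prior × likelihood:
  Newsletters: 0.46 × 0.0225 = 0.01035
  Promotions: 0.32 × 0.0125 = 0.004
  Social: 0.15 × 0.104 = 0.0156
  Personal: 0.07 × 0.01 = 0.0007
Normalizing constant = 0.03065.
P(Promotions | evidence) = 0.004 / 0.03065 ≈ 0.131.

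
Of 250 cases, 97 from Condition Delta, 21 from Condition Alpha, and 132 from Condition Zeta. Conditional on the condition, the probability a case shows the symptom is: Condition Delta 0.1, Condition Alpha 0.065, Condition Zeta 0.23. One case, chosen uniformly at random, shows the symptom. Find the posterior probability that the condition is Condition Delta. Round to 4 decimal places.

0.2342

Compute prior × likelihood for every hypothesis:
  Condition Delta: 0.388 × 0.1 = 0.0388
  Condition Alpha: 0.084 × 0.065 = 0.00546
  Condition Zeta: 0.528 × 0.23 = 0.12144
Normalizing constant = 0.1657.
P(Condition Delta | evidence) = 0.0388 / 0.1657 ≈ 0.2342.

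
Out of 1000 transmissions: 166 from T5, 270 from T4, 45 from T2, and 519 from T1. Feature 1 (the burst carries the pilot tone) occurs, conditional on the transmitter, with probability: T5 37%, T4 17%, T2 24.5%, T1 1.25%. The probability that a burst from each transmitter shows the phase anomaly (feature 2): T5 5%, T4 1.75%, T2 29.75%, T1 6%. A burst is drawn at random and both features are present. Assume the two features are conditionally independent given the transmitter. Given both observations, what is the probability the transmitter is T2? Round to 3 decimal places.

0.435

By Bayes' rule, posterior ∝ prior × likelihood:
  T5: 0.166 × 0.37 × 0.05 = 0.003071
  T4: 0.27 × 0.17 × 0.0175 = 0.00080325
  T2: 0.045 × 0.245 × 0.2975 = 0.0032799375
  T1: 0.519 × 0.0125 × 0.06 = 0.00038925
Total = 0.0075434375.
P(T2 | evidence) = 0.0032799375 / 0.0075434375 ≈ 0.435.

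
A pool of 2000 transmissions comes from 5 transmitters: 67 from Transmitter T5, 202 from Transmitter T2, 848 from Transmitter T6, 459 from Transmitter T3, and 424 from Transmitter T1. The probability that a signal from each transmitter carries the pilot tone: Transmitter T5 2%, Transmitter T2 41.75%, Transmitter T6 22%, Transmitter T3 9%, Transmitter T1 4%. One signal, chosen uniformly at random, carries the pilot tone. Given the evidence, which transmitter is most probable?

Prior × likelihood for each hypothesis:
  Transmitter T5: 0.0335 × 0.02 = 0.00067
  Transmitter T2: 0.101 × 0.4175 = 0.0421675
  Transmitter T6: 0.424 × 0.22 = 0.09328
  Transmitter T3: 0.2295 × 0.09 = 0.020655
  Transmitter T1: 0.212 × 0.04 = 0.00848
Sum = 0.1652525.
Largest term belongs to Transmitter T6, so Transmitter T6 is most probable.

Transmitter T6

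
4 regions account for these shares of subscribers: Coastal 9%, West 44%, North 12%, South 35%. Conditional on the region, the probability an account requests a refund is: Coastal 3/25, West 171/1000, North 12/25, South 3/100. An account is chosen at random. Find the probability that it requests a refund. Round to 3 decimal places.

0.154

Prior × likelihood for each hypothesis:
  Coastal: 0.09 × 0.12 = 0.0108
  West: 0.44 × 0.171 = 0.07524
  North: 0.12 × 0.48 = 0.0576
  South: 0.35 × 0.03 = 0.0105
P(refund) = 0.0108 + 0.07524 + 0.0576 + 0.0105 = 0.15414 → 0.154.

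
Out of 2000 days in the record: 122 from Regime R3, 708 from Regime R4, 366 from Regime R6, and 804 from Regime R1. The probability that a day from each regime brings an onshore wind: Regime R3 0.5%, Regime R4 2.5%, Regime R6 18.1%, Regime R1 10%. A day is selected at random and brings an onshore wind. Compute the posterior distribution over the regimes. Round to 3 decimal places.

Regime R3 0.004, Regime R4 0.107, Regime R6 0.402, Regime R1 0.487

Unnormalized posteriors (prior × likelihood):
  Regime R3: 0.061 × 0.005 = 0.000305
  Regime R4: 0.354 × 0.025 = 0.00885
  Regime R6: 0.183 × 0.181 = 0.033123
  Regime R1: 0.402 × 0.1 = 0.0402
Sum = 0.082478.
P(Regime R3 | onshore) = 0.000305/0.082478 ≈ 0.004
P(Regime R4 | onshore) = 0.00885/0.082478 ≈ 0.107
P(Regime R6 | onshore) = 0.033123/0.082478 ≈ 0.402
P(Regime R1 | onshore) = 0.0402/0.082478 ≈ 0.487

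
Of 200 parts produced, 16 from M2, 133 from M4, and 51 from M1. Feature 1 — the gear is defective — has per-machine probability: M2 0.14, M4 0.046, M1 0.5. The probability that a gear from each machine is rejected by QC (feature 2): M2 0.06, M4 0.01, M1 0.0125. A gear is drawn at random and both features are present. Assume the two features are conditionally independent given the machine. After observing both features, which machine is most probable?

Compute prior × likelihood for every hypothesis:
  M2: 0.08 × 0.14 × 0.06 = 0.000672
  M4: 0.665 × 0.046 × 0.01 = 0.0003059
  M1: 0.255 × 0.5 × 0.0125 = 0.00159375
Total = 0.00257165.
Largest term belongs to M1, so M1 is most probable.

M1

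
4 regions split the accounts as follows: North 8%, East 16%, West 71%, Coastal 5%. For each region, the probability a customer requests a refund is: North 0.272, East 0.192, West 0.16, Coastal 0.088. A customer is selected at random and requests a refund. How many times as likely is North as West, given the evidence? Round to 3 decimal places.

Compute prior × likelihood for every hypothesis:
  North: 0.08 × 0.272 = 0.02176
  East: 0.16 × 0.192 = 0.03072
  West: 0.71 × 0.16 = 0.1136
  Coastal: 0.05 × 0.088 = 0.0044
Normalizing constant = 0.17048.
The ratio is 0.02176 / 0.1136 (the normalizer cancels) = 0.192.

0.192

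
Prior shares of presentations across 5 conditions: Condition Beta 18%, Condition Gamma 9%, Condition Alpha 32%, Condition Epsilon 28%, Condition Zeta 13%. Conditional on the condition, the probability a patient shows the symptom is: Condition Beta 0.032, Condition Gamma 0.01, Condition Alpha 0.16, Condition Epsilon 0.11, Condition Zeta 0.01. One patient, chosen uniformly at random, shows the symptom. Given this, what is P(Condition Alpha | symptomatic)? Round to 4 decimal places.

0.5691

Compute prior × likelihood for every hypothesis:
  Condition Beta: 0.18 × 0.032 = 0.00576
  Condition Gamma: 0.09 × 0.01 = 0.0009
  Condition Alpha: 0.32 × 0.16 = 0.0512
  Condition Epsilon: 0.28 × 0.11 = 0.0308
  Condition Zeta: 0.13 × 0.01 = 0.0013
Total = 0.08996.
P(Condition Alpha | evidence) = 0.0512 / 0.08996 ≈ 0.5691.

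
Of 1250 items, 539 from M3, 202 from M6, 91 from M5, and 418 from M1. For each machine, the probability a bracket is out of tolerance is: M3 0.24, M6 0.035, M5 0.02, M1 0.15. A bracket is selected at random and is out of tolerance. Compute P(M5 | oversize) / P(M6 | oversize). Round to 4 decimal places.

0.2574

Compute prior × likelihood for every hypothesis:
  M3: 0.4312 × 0.24 = 0.103488
  M6: 0.1616 × 0.035 = 0.005656
  M5: 0.0728 × 0.02 = 0.001456
  M1: 0.3344 × 0.15 = 0.05016
Sum = 0.16076.
The ratio is 0.001456 / 0.005656 (the normalizer cancels) = 0.2574.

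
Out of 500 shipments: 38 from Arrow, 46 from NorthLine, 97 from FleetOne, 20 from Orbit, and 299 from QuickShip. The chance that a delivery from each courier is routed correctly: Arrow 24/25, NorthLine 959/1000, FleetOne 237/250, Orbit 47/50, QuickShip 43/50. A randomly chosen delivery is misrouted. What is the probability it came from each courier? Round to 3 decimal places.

Arrow 0.030, NorthLine 0.037, FleetOne 0.098, Orbit 0.023, QuickShip 0.813

Taking complements, P(misrouted | each) = Arrow 0.04, NorthLine 0.041, FleetOne 0.052, Orbit 0.06, QuickShip 0.14.
By Bayes' rule, posterior ∝ prior × likelihood:
  Arrow: 0.076 × 0.04 = 0.00304
  NorthLine: 0.092 × 0.041 = 0.003772
  FleetOne: 0.194 × 0.052 = 0.010088
  Orbit: 0.04 × 0.06 = 0.0024
  QuickShip: 0.598 × 0.14 = 0.08372
Normalizing constant = 0.10302.
P(Arrow | misrouted) = 0.00304/0.10302 ≈ 0.030
P(NorthLine | misrouted) = 0.003772/0.10302 ≈ 0.037
P(FleetOne | misrouted) = 0.010088/0.10302 ≈ 0.098
P(Orbit | misrouted) = 0.0024/0.10302 ≈ 0.023
P(QuickShip | misrouted) = 0.08372/0.10302 ≈ 0.813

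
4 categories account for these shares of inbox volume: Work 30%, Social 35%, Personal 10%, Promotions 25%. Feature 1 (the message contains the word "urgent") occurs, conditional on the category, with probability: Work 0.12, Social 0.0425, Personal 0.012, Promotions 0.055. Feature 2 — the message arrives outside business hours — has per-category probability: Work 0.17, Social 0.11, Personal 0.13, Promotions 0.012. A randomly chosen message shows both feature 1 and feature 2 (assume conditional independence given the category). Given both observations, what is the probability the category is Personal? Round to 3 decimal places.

0.019

Unnormalized posteriors (prior × likelihood):
  Work: 0.3 × 0.12 × 0.17 = 0.00612
  Social: 0.35 × 0.0425 × 0.11 = 0.00163625
  Personal: 0.1 × 0.012 × 0.13 = 0.000156
  Promotions: 0.25 × 0.055 × 0.012 = 0.000165
Normalizing constant = 0.00807725.
P(Personal | evidence) = 0.000156 / 0.00807725 ≈ 0.019.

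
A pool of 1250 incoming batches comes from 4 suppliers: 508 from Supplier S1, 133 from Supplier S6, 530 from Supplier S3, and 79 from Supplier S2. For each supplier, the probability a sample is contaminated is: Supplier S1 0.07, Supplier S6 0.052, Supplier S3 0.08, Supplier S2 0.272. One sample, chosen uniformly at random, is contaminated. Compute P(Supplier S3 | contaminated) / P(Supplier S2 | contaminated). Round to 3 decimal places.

1.973

Prior × likelihood for each hypothesis:
  Supplier S1: 0.4064 × 0.07 = 0.028448
  Supplier S6: 0.1064 × 0.052 = 0.0055328
  Supplier S3: 0.424 × 0.08 = 0.03392
  Supplier S2: 0.0632 × 0.272 = 0.0171904
Normalizing constant = 0.0850912.
The ratio is 0.03392 / 0.0171904 (the normalizer cancels) = 1.973.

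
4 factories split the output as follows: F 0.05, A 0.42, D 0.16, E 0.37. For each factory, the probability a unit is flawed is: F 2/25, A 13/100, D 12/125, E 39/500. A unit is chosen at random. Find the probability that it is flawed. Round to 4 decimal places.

0.1028

Compute prior × likelihood for every hypothesis:
  F: 0.05 × 0.08 = 0.004
  A: 0.42 × 0.13 = 0.0546
  D: 0.16 × 0.096 = 0.01536
  E: 0.37 × 0.078 = 0.02886
P(flawed) = 0.004 + 0.0546 + 0.01536 + 0.02886 = 0.10282 → 0.1028.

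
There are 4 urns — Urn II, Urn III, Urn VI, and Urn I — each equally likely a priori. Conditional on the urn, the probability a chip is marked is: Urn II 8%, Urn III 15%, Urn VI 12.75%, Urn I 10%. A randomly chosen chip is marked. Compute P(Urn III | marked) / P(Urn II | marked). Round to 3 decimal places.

With a uniform prior (1/4 each), posterior ∝ likelihood:
  Urn II: 0.08
  Urn III: 0.15
  Urn VI: 0.1275
  Urn I: 0.1
Sum = 0.4575.
The ratio is 0.15 / 0.08 (the normalizer cancels) = 1.875.

1.875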